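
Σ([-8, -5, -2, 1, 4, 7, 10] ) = 7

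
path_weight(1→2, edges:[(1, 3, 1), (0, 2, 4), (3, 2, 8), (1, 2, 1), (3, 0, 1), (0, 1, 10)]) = w(1→2)=1
= 1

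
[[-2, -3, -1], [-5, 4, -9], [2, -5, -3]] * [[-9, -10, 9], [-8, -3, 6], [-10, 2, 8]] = [[52, 27, -44], [103, 20, -93], [52, -11, -36]]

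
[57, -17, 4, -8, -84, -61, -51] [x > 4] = [57]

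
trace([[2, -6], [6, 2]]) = 4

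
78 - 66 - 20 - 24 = -32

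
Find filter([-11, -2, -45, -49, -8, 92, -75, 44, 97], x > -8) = [-2, 92, 44, 97]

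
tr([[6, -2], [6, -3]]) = diagonal: 6 + (-3)
= 3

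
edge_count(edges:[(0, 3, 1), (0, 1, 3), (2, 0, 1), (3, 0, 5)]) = 4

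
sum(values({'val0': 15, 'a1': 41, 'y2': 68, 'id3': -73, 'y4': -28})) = 23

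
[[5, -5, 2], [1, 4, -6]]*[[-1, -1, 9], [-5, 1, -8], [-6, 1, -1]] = [[8, -8, 83], [15, -3, -17]]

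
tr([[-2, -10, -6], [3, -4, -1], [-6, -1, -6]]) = diagonal: (-2) + (-4) + (-6)
= -12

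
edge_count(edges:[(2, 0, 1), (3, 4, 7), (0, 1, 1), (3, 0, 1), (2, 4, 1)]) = 5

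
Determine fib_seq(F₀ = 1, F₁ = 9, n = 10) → F_2 = F_1 + F_0 = 10
F_3 = F_2 + F_1 = 19
F_4 = F_3 + F_2 = 29
...
= [1, 9, 10, 19, 29, 48, 77, 125, 202, 327]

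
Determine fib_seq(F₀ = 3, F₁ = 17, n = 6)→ F_2 = F_1 + F_0 = 20
F_3 = F_2 + F_1 = 37
F_4 = F_3 + F_2 = 57
...
= [3, 17, 20, 37, 57, 94]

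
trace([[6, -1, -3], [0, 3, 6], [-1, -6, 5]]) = 14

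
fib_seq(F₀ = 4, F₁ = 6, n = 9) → F_2 = F_1 + F_0 = 10
F_3 = F_2 + F_1 = 16
F_4 = F_3 + F_2 = 26
...
= [4, 6, 10, 16, 26, 42, 68, 110, 178]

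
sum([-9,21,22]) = (-9) + 21 + 22
= 34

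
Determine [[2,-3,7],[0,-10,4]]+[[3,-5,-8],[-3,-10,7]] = [[5, -8, -1], [-3, -20, 11]]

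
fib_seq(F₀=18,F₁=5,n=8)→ [18, 5, 23, 28, 51, 79, 130, 209]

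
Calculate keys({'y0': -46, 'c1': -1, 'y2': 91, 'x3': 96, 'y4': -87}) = ['y0', 'c1', 'y2', 'x3', 'y4']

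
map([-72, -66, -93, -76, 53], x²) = [5184, 4356, 8649, 5776, 2809]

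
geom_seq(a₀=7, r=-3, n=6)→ a_0 = 7*(-3)^0 = 7
a_1 = 7*(-3)^1 = -21
a_2 = 7*(-3)^2 = 63
...
= [7, -21, 63, -189, 567, -1701]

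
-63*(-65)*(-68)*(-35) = 9746100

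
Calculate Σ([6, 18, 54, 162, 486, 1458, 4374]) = 6 + 18 + 54 + 162 + 486 + 1458 + 4374
= 6558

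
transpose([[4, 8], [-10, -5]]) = [[4, -10], [8, -5]]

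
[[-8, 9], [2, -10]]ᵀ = [[-8, 2], [9, -10]]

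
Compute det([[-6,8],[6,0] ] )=(-6)*(0) - (8)*(6)
= -48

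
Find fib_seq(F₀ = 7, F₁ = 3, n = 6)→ F_2 = F_1 + F_0 = 10
F_3 = F_2 + F_1 = 13
F_4 = F_3 + F_2 = 23
...
= [7, 3, 10, 13, 23, 36]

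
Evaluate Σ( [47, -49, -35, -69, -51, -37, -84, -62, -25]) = -365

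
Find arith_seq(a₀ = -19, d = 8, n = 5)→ a_0 = -19 + 0*8 = -19
a_1 = -19 + 1*8 = -11
a_2 = -19 + 2*8 = -3
...
= [-19, -11, -3, 5, 13]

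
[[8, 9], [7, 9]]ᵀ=[[8, 7], [9, 9]]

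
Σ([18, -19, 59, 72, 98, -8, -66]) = 18 + (-19) + 59 + 72 + 98 + (-8) + (-66)
= 154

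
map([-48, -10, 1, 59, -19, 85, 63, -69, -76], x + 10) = [-38, 0, 11, 69, -9, 95, 73, -59, -66]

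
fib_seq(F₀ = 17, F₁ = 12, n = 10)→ F_2 = F_1 + F_0 = 29
F_3 = F_2 + F_1 = 41
F_4 = F_3 + F_2 = 70
...
= [17, 12, 29, 41, 70, 111, 181, 292, 473, 765]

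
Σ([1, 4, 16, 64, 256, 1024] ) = 1365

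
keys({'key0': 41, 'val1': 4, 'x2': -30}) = ['key0', 'val1', 'x2']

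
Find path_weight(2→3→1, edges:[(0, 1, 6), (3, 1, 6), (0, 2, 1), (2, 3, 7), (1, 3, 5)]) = 13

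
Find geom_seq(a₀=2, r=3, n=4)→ [2, 6, 18, 54]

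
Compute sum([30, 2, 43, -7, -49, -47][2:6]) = slice → [43, -7, -49, -47]
43 + (-7) + (-49) + (-47)
= -60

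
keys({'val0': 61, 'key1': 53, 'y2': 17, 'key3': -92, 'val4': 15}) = ['val0', 'key1', 'y2', 'key3', 'val4']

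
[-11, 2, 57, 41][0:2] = [-11, 2]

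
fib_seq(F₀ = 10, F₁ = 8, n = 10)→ [10, 8, 18, 26, 44, 70, 114, 184, 298, 482]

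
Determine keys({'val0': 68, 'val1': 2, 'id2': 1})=['val0', 'val1', 'id2']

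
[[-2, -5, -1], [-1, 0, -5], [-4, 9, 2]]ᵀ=[[-2, -1, -4], [-5, 0, 9], [-1, -5, 2]]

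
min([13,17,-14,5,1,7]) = -14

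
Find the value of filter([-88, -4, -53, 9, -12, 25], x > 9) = keep x where x > 9: -88✗, -4✗, -53✗, 9✗, -12✗, 25✓
= [25]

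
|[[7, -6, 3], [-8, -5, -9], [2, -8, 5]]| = -589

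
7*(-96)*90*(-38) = 2298240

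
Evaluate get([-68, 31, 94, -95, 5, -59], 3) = -95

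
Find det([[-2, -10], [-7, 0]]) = (-2)*(0) - (-10)*(-7)
= -70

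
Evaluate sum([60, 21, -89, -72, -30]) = 60 + 21 + (-89) + (-72) + (-30)
= -110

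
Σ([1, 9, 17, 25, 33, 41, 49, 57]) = 1 + 9 + 17 + 25 + 33 + 41 + 49 + 57
= 232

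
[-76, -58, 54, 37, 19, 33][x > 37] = [54]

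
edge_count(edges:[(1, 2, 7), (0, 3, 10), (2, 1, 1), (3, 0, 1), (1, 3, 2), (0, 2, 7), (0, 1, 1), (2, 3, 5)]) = 8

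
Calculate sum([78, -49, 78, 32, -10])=78 + (-49) + 78 + 32 + (-10)
= 129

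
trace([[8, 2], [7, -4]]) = 4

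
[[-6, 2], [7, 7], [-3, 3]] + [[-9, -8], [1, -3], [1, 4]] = [[-15, -6], [8, 4], [-2, 7]]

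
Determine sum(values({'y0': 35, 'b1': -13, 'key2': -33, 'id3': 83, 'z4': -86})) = -14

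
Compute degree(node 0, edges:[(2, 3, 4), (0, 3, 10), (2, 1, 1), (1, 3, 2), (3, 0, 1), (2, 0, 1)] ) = 3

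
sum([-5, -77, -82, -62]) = -226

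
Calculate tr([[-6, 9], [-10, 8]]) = 2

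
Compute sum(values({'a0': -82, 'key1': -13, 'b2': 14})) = -81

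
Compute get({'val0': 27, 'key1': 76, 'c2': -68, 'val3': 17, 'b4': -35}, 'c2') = -68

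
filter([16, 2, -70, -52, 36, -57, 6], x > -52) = [16, 2, 36, 6]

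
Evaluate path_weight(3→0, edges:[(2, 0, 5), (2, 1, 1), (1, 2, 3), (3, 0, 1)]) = w(3→0)=1
= 1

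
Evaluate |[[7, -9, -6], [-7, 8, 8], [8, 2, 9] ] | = -283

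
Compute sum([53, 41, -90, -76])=-72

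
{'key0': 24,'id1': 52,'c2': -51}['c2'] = -51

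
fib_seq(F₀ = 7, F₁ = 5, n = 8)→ F_2 = F_1 + F_0 = 12
F_3 = F_2 + F_1 = 17
F_4 = F_3 + F_2 = 29
...
= [7, 5, 12, 17, 29, 46, 75, 121]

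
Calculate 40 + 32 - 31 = 41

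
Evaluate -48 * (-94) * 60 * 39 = 10558080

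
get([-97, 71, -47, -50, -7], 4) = -7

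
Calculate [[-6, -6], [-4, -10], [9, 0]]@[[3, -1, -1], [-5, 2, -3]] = [[12, -6, 24], [38, -16, 34], [27, -9, -9]]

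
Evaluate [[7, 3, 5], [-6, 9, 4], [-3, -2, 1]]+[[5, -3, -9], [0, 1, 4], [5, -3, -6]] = [[12, 0, -4], [-6, 10, 8], [2, -5, -5]]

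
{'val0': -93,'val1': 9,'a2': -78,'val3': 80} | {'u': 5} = {'val0': -93, 'val1': 9, 'a2': -78, 'val3': 80, 'u': 5}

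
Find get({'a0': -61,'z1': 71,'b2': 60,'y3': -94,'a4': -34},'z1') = 71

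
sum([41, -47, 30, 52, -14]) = 41 + (-47) + 30 + 52 + (-14)
= 62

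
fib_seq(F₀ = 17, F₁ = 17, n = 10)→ [17, 17, 34, 51, 85, 136, 221, 357, 578, 935]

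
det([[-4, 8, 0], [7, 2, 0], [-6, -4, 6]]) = -384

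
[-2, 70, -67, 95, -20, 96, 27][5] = 96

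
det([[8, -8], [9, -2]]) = (8)*(-2) - (-8)*(9)
= 56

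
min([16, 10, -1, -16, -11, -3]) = -16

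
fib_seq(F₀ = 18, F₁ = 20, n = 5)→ F_2 = F_1 + F_0 = 38
F_3 = F_2 + F_1 = 58
F_4 = F_3 + F_2 = 96
= [18, 20, 38, 58, 96]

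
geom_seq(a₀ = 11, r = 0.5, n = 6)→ [11.0, 5.5, 2.75, 1.375, 0.6875, 0.34375]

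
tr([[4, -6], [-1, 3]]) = 7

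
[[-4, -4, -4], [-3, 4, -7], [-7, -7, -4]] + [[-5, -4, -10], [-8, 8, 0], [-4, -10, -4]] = [[-9, -8, -14], [-11, 12, -7], [-11, -17, -8]]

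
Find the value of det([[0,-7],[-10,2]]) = -70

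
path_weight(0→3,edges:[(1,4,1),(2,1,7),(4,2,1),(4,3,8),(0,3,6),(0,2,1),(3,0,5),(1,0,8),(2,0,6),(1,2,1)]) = w(0→3)=6
= 6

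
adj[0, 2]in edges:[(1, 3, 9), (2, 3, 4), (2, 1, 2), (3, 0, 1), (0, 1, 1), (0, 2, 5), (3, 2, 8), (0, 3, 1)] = 5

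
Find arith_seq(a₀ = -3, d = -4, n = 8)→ [-3, -7, -11, -15, -19, -23, -27, -31]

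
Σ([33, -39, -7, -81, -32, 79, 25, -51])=-73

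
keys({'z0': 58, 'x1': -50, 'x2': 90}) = ['z0', 'x1', 'x2']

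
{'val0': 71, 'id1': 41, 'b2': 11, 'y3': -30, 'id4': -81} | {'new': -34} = {'val0': 71, 'id1': 41, 'b2': 11, 'y3': -30, 'id4': -81, 'new': -34}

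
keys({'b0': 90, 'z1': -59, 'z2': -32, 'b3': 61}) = ['b0', 'z1', 'z2', 'b3']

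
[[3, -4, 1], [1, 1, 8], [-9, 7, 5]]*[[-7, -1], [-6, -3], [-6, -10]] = [[-3, -1], [-61, -84], [-9, -62]]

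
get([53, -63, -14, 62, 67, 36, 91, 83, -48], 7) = 83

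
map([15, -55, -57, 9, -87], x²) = (15)²=225, (-55)²=3025, (-57)²=3249, (9)²=81, (-87)²=7569
= [225, 3025, 3249, 81, 7569]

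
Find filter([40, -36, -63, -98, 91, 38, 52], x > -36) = [40, 91, 38, 52]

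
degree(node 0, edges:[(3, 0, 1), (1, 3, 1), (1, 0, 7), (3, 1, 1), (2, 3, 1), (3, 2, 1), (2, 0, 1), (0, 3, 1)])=incident: (3,0), (1,0), (2,0), (0,3)
= 4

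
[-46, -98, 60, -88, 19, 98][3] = -88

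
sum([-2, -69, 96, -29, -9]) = -13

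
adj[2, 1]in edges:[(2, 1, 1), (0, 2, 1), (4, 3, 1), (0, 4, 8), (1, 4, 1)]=1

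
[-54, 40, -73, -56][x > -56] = [-54, 40]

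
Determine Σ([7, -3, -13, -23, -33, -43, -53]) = 7 + (-3) + (-13) + (-23) + (-33) + (-43) + (-53)
= -161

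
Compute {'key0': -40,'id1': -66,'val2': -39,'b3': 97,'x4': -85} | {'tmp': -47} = {'key0': -40, 'id1': -66, 'val2': -39, 'b3': 97, 'x4': -85, 'tmp': -47}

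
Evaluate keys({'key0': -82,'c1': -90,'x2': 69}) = ['key0', 'c1', 'x2']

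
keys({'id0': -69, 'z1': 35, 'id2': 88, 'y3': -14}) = ['id0', 'z1', 'id2', 'y3']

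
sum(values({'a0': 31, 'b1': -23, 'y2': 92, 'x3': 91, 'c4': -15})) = 176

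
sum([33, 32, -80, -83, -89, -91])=33 + 32 + (-80) + (-83) + (-89) + (-91)
= -278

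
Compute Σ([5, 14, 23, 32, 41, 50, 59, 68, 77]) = 369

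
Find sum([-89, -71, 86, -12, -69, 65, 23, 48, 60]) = (-89) + (-71) + 86 + (-12) + (-69) + 65 + 23 + 48 + 60
= 41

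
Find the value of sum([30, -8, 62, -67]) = 30 + (-8) + 62 + (-67)
= 17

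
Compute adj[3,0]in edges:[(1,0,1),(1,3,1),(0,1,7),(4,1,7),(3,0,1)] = 1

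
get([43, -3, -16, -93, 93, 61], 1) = -3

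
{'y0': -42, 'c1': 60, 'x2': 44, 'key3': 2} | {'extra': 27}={'y0': -42, 'c1': 60, 'x2': 44, 'key3': 2, 'extra': 27}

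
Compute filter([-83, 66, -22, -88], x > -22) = keep x where x > -22: -83✗, 66✓, -22✗, -88✗
= [66]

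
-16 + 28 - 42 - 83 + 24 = -89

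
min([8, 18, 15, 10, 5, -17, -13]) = -17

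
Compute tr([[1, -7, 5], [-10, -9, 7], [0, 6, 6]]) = -2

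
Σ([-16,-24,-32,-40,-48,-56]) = (-16) + (-24) + (-32) + (-40) + (-48) + (-56)
= -216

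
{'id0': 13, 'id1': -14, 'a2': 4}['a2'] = 4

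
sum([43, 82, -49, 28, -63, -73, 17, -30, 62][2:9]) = slice → [-49, 28, -63, -73, 17, -30, 62]
(-49) + 28 + (-63) + (-73) + 17 + (-30) + 62
= -108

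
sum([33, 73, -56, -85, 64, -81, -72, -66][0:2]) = 106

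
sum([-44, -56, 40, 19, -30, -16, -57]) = -144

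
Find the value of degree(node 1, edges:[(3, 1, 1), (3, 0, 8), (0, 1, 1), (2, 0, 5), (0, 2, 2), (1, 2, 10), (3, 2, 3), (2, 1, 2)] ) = 4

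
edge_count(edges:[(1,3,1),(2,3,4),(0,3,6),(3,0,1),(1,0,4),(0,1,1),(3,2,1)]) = 7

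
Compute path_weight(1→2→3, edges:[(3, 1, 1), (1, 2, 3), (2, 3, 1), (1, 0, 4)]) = w(1→2)=3 + w(2→3)=1
= 4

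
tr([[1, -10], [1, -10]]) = diagonal: 1 + (-10)
= -9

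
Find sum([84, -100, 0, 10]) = -6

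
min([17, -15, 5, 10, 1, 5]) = -15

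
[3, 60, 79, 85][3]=85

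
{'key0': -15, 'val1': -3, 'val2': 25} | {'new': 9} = {'key0': -15, 'val1': -3, 'val2': 25, 'new': 9}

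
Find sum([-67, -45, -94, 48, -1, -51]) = -210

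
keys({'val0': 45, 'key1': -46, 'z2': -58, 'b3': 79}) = ['val0', 'key1', 'z2', 'b3']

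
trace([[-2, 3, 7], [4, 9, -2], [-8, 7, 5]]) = 12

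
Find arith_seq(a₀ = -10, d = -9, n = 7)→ [-10, -19, -28, -37, -46, -55, -64]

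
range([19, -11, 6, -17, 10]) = 36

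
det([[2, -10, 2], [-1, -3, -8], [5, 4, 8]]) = 358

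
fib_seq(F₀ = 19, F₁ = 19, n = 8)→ F_2 = F_1 + F_0 = 38
F_3 = F_2 + F_1 = 57
F_4 = F_3 + F_2 = 95
...
= [19, 19, 38, 57, 95, 152, 247, 399]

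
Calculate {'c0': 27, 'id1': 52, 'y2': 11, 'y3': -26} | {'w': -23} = {'c0': 27, 'id1': 52, 'y2': 11, 'y3': -26, 'w': -23}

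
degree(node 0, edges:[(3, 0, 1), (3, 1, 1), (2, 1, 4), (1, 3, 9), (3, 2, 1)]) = 1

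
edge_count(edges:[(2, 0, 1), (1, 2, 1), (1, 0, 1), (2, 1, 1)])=4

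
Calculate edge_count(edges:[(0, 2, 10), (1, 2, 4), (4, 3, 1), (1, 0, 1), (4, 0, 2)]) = 5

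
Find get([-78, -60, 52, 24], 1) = -60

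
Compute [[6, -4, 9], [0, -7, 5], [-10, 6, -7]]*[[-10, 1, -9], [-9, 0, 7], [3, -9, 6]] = [[3, -75, -28], [78, -45, -19], [25, 53, 90]]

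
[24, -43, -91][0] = 24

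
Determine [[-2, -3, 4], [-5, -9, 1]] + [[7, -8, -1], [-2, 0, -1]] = [[5, -11, 3], [-7, -9, 0]]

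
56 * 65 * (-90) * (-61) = 19983600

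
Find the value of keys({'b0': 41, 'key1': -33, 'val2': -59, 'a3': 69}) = ['b0', 'key1', 'val2', 'a3']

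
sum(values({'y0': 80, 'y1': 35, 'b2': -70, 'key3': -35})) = 10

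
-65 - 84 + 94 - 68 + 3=-120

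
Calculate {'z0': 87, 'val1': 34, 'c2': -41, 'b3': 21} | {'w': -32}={'z0': 87, 'val1': 34, 'c2': -41, 'b3': 21, 'w': -32}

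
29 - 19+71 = 81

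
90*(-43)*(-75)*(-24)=-6966000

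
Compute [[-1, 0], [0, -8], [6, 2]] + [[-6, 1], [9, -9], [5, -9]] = [[-7, 1], [9, -17], [11, -7]]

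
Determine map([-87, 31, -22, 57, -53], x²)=[7569, 961, 484, 3249, 2809]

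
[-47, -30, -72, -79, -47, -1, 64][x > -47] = [-30, -1, 64]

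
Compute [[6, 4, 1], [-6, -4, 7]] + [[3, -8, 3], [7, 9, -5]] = [[9, -4, 4], [1, 5, 2]]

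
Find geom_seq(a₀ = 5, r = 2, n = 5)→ a_0 = 5*2^0 = 5
a_1 = 5*2^1 = 10
a_2 = 5*2^2 = 20
...
= [5, 10, 20, 40, 80]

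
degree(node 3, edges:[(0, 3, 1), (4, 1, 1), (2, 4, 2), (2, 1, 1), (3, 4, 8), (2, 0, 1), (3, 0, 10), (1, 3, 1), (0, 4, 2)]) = incident: (0,3), (3,4), (3,0), (1,3)
= 4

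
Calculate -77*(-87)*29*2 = 388542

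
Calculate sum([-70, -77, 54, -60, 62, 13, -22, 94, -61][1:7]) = slice → [-77, 54, -60, 62, 13, -22]
(-77) + 54 + (-60) + 62 + 13 + (-22)
= -30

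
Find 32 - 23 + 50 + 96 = 155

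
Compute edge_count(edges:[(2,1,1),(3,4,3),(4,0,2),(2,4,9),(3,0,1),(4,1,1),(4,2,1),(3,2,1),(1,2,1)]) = 9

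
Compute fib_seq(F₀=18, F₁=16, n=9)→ [18, 16, 34, 50, 84, 134, 218, 352, 570]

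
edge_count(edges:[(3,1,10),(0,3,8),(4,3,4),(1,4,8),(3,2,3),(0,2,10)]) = 6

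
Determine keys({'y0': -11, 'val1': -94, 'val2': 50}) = ['y0', 'val1', 'val2']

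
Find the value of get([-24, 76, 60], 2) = 60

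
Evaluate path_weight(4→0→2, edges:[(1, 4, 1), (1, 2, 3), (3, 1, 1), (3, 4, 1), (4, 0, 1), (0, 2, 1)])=w(4→0)=1 + w(0→2)=1
= 2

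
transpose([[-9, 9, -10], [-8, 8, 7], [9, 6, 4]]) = [[-9, -8, 9], [9, 8, 6], [-10, 7, 4]]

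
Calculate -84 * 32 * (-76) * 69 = 14095872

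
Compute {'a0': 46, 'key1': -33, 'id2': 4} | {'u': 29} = {'a0': 46, 'key1': -33, 'id2': 4, 'u': 29}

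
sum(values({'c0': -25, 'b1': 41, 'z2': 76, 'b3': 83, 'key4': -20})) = (-25) + 41 + 76 + 83 + (-20)
= 155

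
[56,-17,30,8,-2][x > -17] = keep x where x > -17: 56✓, -17✗, 30✓, 8✓, -2✓
= [56, 30, 8, -2]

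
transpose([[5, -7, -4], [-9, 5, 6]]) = [[5, -9], [-7, 5], [-4, 6]]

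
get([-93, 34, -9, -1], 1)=34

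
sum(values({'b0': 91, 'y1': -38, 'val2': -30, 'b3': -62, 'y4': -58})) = 91 + (-38) + (-30) + (-62) + (-58)
= -97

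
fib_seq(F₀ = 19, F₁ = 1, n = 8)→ F_2 = F_1 + F_0 = 20
F_3 = F_2 + F_1 = 21
F_4 = F_3 + F_2 = 41
...
= [19, 1, 20, 21, 41, 62, 103, 165]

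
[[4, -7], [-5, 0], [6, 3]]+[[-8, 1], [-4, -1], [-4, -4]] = [[-4, -6], [-9, -1], [2, -1]]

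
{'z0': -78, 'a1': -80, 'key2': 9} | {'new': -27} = {'z0': -78, 'a1': -80, 'key2': 9, 'new': -27}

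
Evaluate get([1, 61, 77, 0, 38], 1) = 61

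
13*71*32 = 29536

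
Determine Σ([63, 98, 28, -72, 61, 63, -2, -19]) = 220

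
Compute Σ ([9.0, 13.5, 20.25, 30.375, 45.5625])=118.6875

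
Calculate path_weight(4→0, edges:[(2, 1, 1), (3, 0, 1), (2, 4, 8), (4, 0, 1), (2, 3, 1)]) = 1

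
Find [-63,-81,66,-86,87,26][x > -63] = keep x where x > -63: -63✗, -81✗, 66✓, -86✗, 87✓, 26✓
= [66, 87, 26]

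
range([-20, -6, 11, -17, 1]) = 31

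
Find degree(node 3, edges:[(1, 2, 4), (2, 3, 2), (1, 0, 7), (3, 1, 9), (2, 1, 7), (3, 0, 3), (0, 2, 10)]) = incident: (2,3), (3,1), (3,0)
= 3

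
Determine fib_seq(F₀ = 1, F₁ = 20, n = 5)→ F_2 = F_1 + F_0 = 21
F_3 = F_2 + F_1 = 41
F_4 = F_3 + F_2 = 62
= [1, 20, 21, 41, 62]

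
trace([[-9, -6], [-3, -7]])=diagonal: (-9) + (-7)
= -16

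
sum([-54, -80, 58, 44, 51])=(-54) + (-80) + 58 + 44 + 51
= 19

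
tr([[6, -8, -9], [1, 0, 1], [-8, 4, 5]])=diagonal: 6 + 0 + 5
= 11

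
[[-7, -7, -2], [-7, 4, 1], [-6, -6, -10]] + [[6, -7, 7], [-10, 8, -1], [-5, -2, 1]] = [[-1, -14, 5], [-17, 12, 0], [-11, -8, -9]]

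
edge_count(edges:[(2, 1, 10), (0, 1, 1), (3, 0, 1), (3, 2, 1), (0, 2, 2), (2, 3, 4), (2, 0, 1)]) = 7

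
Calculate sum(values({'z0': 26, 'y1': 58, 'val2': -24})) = 26 + 58 + (-24)
= 60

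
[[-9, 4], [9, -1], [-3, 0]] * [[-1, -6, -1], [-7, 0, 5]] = C[0][0] = (-9)*(-1) + (4)*(-7) = -19
C[0][1] = (-9)*(-6) + (4)*(0) = 54
C[0][2] = (-9)*(-1) + (4)*(5) = 29
C[1][0] = (9)*(-1) + (-1)*(-7) = -2
C[1][1] = (9)*(-6) + (-1)*(0) = -54
C[1][2] = (9)*(-1) + (-1)*(5) = -14
... (3 more cells)
= [[-19, 54, 29], [-2, -54, -14], [3, 18, 3]]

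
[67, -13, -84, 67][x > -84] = keep x where x > -84: 67✓, -13✓, -84✗, 67✓
= [67, -13, 67]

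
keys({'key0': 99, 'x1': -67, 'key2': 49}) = ['key0', 'x1', 'key2']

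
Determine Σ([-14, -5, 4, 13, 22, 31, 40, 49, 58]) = 198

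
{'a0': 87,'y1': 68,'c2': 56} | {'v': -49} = {'a0': 87, 'y1': 68, 'c2': 56, 'v': -49}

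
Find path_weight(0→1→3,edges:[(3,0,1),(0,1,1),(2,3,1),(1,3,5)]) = w(0→1)=1 + w(1→3)=5
= 6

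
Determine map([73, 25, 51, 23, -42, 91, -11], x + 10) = [83, 35, 61, 33, -32, 101, -1]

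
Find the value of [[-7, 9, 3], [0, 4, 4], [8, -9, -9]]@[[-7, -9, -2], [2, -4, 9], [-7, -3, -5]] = C[0][0] = (-7)*(-7) + (9)*(2) + (3)*(-7) = 46
C[0][1] = (-7)*(-9) + (9)*(-4) + (3)*(-3) = 18
C[0][2] = (-7)*(-2) + (9)*(9) + (3)*(-5) = 80
C[1][0] = (0)*(-7) + (4)*(2) + (4)*(-7) = -20
C[1][1] = (0)*(-9) + (4)*(-4) + (4)*(-3) = -28
C[1][2] = (0)*(-2) + (4)*(9) + (4)*(-5) = 16
... (3 more cells)
= [[46, 18, 80], [-20, -28, 16], [-11, -9, -52]]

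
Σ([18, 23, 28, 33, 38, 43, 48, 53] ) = 284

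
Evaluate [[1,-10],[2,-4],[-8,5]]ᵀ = [[1, 2, -8], [-10, -4, 5]]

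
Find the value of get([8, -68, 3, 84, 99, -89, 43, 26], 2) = 3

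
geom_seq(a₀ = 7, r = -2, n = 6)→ a_0 = 7*(-2)^0 = 7
a_1 = 7*(-2)^1 = -14
a_2 = 7*(-2)^2 = 28
...
= [7, -14, 28, -56, 112, -224]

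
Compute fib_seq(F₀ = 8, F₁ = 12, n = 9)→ [8, 12, 20, 32, 52, 84, 136, 220, 356]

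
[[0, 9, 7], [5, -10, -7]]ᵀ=[[0, 5], [9, -10], [7, -7]]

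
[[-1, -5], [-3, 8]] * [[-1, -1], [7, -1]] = C[0][0] = (-1)*(-1) + (-5)*(7) = -34
C[0][1] = (-1)*(-1) + (-5)*(-1) = 6
C[1][0] = (-3)*(-1) + (8)*(7) = 59
C[1][1] = (-3)*(-1) + (8)*(-1) = -5
= [[-34, 6], [59, -5]]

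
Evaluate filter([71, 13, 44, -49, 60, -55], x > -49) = [71, 13, 44, 60]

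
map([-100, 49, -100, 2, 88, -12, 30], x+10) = [-90, 59, -90, 12, 98, -2, 40]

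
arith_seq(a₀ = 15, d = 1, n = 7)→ [15, 16, 17, 18, 19, 20, 21]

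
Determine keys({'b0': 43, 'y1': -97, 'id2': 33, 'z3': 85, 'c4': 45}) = ['b0', 'y1', 'id2', 'z3', 'c4']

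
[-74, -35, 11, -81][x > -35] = keep x where x > -35: -74✗, -35✗, 11✓, -81✗
= [11]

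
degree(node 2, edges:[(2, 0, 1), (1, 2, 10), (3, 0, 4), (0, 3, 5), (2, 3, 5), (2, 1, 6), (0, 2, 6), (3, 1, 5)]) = 5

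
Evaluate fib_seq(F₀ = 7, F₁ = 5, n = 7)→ F_2 = F_1 + F_0 = 12
F_3 = F_2 + F_1 = 17
F_4 = F_3 + F_2 = 29
...
= [7, 5, 12, 17, 29, 46, 75]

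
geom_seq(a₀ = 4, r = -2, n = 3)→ [4, -8, 16]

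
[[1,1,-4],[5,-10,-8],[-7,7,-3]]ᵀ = [[1, 5, -7], [1, -10, 7], [-4, -8, -3]]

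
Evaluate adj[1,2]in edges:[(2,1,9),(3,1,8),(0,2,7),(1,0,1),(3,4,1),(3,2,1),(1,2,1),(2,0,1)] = 1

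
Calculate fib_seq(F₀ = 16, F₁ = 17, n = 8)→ [16, 17, 33, 50, 83, 133, 216, 349]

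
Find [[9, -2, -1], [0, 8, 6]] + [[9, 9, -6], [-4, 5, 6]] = [[18, 7, -7], [-4, 13, 12]]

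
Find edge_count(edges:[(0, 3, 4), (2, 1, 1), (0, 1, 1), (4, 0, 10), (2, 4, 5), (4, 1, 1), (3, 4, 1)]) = 7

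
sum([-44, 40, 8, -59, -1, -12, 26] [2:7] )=slice → [8, -59, -1, -12, 26]
8 + (-59) + (-1) + (-12) + 26
= -38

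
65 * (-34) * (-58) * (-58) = -7434440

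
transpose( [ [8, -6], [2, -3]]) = [[8, 2], [-6, -3]]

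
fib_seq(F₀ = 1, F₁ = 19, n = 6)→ F_2 = F_1 + F_0 = 20
F_3 = F_2 + F_1 = 39
F_4 = F_3 + F_2 = 59
...
= [1, 19, 20, 39, 59, 98]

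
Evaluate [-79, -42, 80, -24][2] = 80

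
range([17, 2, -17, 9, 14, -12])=34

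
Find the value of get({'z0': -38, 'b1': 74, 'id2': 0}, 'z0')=-38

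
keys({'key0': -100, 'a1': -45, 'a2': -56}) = ['key0', 'a1', 'a2']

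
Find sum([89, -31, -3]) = 89 + (-31) + (-3)
= 55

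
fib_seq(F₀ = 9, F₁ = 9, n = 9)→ [9, 9, 18, 27, 45, 72, 117, 189, 306]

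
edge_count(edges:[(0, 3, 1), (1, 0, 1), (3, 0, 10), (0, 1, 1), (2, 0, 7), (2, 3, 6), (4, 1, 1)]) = 7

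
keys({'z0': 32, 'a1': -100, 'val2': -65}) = ['z0', 'a1', 'val2']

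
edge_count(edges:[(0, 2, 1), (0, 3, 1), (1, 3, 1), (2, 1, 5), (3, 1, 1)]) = 5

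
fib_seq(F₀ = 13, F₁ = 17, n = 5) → [13, 17, 30, 47, 77]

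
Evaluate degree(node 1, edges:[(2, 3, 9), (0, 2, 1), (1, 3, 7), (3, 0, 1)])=incident: (1,3)
= 1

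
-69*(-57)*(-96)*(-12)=4530816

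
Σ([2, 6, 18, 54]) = 80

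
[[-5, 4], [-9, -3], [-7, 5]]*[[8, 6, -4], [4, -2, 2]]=C[0][0] = (-5)*(8) + (4)*(4) = -24
C[0][1] = (-5)*(6) + (4)*(-2) = -38
C[0][2] = (-5)*(-4) + (4)*(2) = 28
C[1][0] = (-9)*(8) + (-3)*(4) = -84
C[1][1] = (-9)*(6) + (-3)*(-2) = -48
C[1][2] = (-9)*(-4) + (-3)*(2) = 30
... (3 more cells)
= [[-24, -38, 28], [-84, -48, 30], [-36, -52, 38]]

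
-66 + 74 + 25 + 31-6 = 58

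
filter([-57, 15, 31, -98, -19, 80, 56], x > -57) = keep x where x > -57: -57✗, 15✓, 31✓, -98✗, -19✓, 80✓, 56✓
= [15, 31, -19, 80, 56]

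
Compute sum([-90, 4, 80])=(-90) + 4 + 80
= -6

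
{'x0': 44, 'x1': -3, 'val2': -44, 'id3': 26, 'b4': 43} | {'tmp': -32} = {'x0': 44, 'x1': -3, 'val2': -44, 'id3': 26, 'b4': 43, 'tmp': -32}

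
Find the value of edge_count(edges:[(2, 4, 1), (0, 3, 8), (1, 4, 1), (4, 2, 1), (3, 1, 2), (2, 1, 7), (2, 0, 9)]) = 7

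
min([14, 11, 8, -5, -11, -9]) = -11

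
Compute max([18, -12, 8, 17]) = 18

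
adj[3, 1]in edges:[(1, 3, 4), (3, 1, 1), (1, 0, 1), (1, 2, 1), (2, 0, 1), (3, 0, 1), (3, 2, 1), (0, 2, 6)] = 1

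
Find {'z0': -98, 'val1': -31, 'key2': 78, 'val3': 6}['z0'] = -98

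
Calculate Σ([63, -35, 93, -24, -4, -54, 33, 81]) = 153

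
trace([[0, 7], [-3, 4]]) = diagonal: 0 + 4
= 4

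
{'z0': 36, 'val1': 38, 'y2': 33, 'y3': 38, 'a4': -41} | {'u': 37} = {'z0': 36, 'val1': 38, 'y2': 33, 'y3': 38, 'a4': -41, 'u': 37}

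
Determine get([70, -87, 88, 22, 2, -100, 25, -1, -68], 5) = -100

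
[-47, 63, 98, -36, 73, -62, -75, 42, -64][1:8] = [63, 98, -36, 73, -62, -75, 42]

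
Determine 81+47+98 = 226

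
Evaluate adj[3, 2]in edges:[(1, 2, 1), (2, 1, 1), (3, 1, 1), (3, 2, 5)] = 5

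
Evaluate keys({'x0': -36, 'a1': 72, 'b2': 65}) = ['x0', 'a1', 'b2']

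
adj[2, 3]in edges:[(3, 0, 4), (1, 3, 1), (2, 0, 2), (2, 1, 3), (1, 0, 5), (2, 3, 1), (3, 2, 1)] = 1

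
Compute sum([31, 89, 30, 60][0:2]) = slice → [31, 89]
31 + 89
= 120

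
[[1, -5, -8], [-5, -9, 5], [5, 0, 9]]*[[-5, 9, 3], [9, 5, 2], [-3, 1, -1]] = C[0][0] = (1)*(-5) + (-5)*(9) + (-8)*(-3) = -26
C[0][1] = (1)*(9) + (-5)*(5) + (-8)*(1) = -24
C[0][2] = (1)*(3) + (-5)*(2) + (-8)*(-1) = 1
C[1][0] = (-5)*(-5) + (-9)*(9) + (5)*(-3) = -71
C[1][1] = (-5)*(9) + (-9)*(5) + (5)*(1) = -85
C[1][2] = (-5)*(3) + (-9)*(2) + (5)*(-1) = -38
... (3 more cells)
= [[-26, -24, 1], [-71, -85, -38], [-52, 54, 6]]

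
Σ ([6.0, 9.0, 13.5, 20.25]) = 48.75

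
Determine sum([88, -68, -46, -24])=88 + (-68) + (-46) + (-24)
= -50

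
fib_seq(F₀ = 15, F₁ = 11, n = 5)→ F_2 = F_1 + F_0 = 26
F_3 = F_2 + F_1 = 37
F_4 = F_3 + F_2 = 63
= [15, 11, 26, 37, 63]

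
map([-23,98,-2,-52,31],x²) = (-23)²=529, (98)²=9604, (-2)²=4, (-52)²=2704, (31)²=961
= [529, 9604, 4, 2704, 961]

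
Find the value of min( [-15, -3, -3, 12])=-15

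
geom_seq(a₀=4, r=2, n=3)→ [4, 8, 16]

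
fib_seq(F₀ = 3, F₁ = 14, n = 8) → [3, 14, 17, 31, 48, 79, 127, 206]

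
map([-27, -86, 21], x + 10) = -27+10=-17, -86+10=-76, 21+10=31
= [-17, -76, 31]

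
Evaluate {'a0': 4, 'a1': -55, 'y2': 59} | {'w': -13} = {'a0': 4, 'a1': -55, 'y2': 59, 'w': -13}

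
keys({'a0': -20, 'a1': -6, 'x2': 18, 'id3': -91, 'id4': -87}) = ['a0', 'a1', 'x2', 'id3', 'id4']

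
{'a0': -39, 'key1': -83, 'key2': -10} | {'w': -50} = {'a0': -39, 'key1': -83, 'key2': -10, 'w': -50}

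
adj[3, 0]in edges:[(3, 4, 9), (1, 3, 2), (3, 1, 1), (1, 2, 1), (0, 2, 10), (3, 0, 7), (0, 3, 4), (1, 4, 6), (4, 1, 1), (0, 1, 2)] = 7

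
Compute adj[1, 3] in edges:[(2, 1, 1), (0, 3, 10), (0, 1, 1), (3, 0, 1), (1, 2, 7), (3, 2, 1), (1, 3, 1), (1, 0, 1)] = 1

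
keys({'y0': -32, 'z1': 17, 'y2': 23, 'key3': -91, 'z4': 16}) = ['y0', 'z1', 'y2', 'key3', 'z4']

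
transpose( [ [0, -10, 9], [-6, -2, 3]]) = [[0, -6], [-10, -2], [9, 3]]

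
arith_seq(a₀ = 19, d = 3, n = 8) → [19, 22, 25, 28, 31, 34, 37, 40]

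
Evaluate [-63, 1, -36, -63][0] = -63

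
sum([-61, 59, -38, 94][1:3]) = 21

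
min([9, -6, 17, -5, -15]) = -15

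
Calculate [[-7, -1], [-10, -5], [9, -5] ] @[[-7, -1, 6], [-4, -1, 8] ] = [[53, 8, -50], [90, 15, -100], [-43, -4, 14]]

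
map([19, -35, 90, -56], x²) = (19)²=361, (-35)²=1225, (90)²=8100, (-56)²=3136
= [361, 1225, 8100, 3136]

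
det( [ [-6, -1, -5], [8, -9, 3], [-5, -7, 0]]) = (1)*(-6)*det([[-9, 3], [-7, 0]]) + (-1)*(-1)*det([[8, 3], [-5, 0]]) + (1)*(-5)*det([[8, -9], [-5, -7]])
= -126 + 15 + 505
= 394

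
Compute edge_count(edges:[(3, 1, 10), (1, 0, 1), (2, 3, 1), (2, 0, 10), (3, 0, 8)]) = 5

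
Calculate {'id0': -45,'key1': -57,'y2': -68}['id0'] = -45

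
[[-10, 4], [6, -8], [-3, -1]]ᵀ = [[-10, 6, -3], [4, -8, -1]]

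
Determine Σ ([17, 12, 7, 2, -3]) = 17 + 12 + 7 + 2 + (-3)
= 35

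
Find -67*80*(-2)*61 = 653920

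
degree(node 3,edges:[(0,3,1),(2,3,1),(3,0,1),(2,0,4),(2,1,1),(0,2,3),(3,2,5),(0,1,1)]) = 4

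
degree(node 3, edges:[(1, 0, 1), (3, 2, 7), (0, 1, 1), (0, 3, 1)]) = 2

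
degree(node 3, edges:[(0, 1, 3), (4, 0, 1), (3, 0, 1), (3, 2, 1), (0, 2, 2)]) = 2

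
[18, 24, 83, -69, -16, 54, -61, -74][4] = -16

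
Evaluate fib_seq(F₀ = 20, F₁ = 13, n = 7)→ [20, 13, 33, 46, 79, 125, 204]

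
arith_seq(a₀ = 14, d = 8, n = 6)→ a_0 = 14 + 0*8 = 14
a_1 = 14 + 1*8 = 22
a_2 = 14 + 2*8 = 30
...
= [14, 22, 30, 38, 46, 54]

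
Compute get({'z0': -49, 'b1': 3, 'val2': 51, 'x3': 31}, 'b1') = 3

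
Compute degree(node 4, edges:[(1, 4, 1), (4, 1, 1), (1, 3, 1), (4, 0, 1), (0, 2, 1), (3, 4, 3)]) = 4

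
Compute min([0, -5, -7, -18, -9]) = -18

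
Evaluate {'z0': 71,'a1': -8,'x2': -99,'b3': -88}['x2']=-99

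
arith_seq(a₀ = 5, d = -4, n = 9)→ [5, 1, -3, -7, -11, -15, -19, -23, -27]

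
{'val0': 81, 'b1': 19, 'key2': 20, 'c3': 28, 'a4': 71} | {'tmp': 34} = {'val0': 81, 'b1': 19, 'key2': 20, 'c3': 28, 'a4': 71, 'tmp': 34}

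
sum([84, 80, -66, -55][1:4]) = slice → [80, -66, -55]
80 + (-66) + (-55)
= -41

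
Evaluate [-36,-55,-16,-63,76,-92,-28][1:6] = [-55, -16, -63, 76, -92]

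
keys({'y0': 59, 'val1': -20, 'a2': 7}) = ['y0', 'val1', 'a2']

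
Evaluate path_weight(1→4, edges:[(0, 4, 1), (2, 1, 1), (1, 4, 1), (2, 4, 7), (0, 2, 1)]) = w(1→4)=1
= 1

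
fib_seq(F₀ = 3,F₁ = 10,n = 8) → F_2 = F_1 + F_0 = 13
F_3 = F_2 + F_1 = 23
F_4 = F_3 + F_2 = 36
...
= [3, 10, 13, 23, 36, 59, 95, 154]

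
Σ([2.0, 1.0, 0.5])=3.5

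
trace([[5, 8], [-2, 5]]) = 10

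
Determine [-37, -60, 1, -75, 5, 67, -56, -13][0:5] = [-37, -60, 1, -75, 5]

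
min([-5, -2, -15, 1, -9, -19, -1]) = -19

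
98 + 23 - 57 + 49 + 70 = 183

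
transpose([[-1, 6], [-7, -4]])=[[-1, -7], [6, -4]]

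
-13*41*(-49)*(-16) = -417872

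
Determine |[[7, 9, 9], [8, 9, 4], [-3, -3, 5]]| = -42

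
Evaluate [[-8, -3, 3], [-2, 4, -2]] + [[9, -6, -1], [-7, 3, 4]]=[[1, -9, 2], [-9, 7, 2]]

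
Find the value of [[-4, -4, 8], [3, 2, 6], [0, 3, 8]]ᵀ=[[-4, 3, 0], [-4, 2, 3], [8, 6, 8]]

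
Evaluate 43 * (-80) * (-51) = 175440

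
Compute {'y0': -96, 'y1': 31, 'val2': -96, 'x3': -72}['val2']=-96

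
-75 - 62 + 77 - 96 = -156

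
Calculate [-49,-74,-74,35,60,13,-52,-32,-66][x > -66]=[-49, 35, 60, 13, -52, -32]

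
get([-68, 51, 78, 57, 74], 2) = 78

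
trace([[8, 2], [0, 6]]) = diagonal: 8 + 6
= 14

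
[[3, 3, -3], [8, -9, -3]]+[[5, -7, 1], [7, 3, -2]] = [[8, -4, -2], [15, -6, -5]]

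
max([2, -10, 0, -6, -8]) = 2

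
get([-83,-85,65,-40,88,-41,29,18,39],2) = 65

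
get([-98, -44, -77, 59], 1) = -44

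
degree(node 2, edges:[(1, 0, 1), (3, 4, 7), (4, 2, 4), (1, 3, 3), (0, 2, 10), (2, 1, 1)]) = incident: (4,2), (0,2), (2,1)
= 3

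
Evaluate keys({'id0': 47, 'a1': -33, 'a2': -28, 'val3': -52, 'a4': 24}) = ['id0', 'a1', 'a2', 'val3', 'a4']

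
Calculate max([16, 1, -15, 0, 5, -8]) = 16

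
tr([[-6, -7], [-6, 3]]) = -3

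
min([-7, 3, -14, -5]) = -14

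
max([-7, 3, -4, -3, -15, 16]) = 16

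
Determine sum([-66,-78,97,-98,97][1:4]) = slice → [-78, 97, -98]
(-78) + 97 + (-98)
= -79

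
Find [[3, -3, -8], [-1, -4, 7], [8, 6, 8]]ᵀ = [[3, -1, 8], [-3, -4, 6], [-8, 7, 8]]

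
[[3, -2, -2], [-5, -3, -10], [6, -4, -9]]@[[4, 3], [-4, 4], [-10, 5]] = [[40, -9], [92, -77], [130, -43]]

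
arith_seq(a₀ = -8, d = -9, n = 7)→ a_0 = -8 + 0*-9 = -8
a_1 = -8 + 1*-9 = -17
a_2 = -8 + 2*-9 = -26
...
= [-8, -17, -26, -35, -44, -53, -62]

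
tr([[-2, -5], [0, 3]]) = diagonal: (-2) + 3
= 1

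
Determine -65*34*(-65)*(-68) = -9768200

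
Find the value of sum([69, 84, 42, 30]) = 69 + 84 + 42 + 30
= 225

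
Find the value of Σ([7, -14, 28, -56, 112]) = 7 + -14 + 28 + -56 + 112
= 77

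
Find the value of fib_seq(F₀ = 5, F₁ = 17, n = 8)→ F_2 = F_1 + F_0 = 22
F_3 = F_2 + F_1 = 39
F_4 = F_3 + F_2 = 61
...
= [5, 17, 22, 39, 61, 100, 161, 261]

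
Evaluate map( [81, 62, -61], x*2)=81*2=162, 62*2=124, -61*2=-122
= [162, 124, -122]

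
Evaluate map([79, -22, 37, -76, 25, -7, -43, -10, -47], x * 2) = 79*2=158, -22*2=-44, 37*2=74, -76*2=-152, 25*2=50, -7*2=-14, -43*2=-86, -10*2=-20, -47*2=-94
= [158, -44, 74, -152, 50, -14, -86, -20, -94]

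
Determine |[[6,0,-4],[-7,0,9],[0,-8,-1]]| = 208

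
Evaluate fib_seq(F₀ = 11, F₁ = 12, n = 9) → F_2 = F_1 + F_0 = 23
F_3 = F_2 + F_1 = 35
F_4 = F_3 + F_2 = 58
...
= [11, 12, 23, 35, 58, 93, 151, 244, 395]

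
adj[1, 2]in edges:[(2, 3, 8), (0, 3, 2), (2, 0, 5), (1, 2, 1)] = 1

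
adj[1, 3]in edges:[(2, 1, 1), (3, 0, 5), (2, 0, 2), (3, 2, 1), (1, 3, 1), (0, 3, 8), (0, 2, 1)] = 1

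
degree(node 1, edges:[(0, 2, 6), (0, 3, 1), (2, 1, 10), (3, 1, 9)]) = incident: (2,1), (3,1)
= 2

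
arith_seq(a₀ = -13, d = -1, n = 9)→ a_0 = -13 + 0*-1 = -13
a_1 = -13 + 1*-1 = -14
a_2 = -13 + 2*-1 = -15
...
= [-13, -14, -15, -16, -17, -18, -19, -20, -21]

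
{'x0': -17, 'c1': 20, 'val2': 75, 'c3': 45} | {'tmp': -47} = {'x0': -17, 'c1': 20, 'val2': 75, 'c3': 45, 'tmp': -47}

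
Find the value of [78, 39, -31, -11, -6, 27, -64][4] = -6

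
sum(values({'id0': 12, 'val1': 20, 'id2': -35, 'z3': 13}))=12 + 20 + (-35) + 13
= 10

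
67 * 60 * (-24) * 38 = -3666240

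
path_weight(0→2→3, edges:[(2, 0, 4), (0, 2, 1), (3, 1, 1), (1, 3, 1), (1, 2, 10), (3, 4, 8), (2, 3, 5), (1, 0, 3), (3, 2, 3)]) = w(0→2)=1 + w(2→3)=5
= 6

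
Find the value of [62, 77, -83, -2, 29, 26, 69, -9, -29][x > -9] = keep x where x > -9: 62✓, 77✓, -83✗, -2✓, 29✓, 26✓, 69✓, -9✗, -29✗
= [62, 77, -2, 29, 26, 69]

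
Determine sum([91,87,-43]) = 135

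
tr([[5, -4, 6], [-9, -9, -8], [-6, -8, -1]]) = -5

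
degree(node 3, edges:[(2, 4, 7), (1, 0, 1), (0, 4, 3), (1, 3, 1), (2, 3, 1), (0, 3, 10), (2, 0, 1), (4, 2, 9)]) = incident: (1,3), (2,3), (0,3)
= 3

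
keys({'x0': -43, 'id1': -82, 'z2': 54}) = ['x0', 'id1', 'z2']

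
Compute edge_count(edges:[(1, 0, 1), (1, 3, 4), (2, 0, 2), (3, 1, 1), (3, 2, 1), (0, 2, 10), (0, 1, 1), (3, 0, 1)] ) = 8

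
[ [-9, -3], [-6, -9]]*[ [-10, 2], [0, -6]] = C[0][0] = (-9)*(-10) + (-3)*(0) = 90
C[0][1] = (-9)*(2) + (-3)*(-6) = 0
C[1][0] = (-6)*(-10) + (-9)*(0) = 60
C[1][1] = (-6)*(2) + (-9)*(-6) = 42
= [[90, 0], [60, 42]]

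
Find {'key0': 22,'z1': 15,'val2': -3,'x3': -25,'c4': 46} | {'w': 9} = {'key0': 22, 'z1': 15, 'val2': -3, 'x3': -25, 'c4': 46, 'w': 9}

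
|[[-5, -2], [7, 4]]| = -6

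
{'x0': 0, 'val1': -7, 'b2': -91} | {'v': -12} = {'x0': 0, 'val1': -7, 'b2': -91, 'v': -12}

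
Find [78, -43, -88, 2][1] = -43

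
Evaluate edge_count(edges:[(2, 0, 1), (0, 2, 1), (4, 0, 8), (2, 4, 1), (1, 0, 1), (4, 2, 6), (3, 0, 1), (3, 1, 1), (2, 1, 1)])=9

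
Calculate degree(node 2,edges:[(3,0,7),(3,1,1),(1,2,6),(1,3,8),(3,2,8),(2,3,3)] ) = 3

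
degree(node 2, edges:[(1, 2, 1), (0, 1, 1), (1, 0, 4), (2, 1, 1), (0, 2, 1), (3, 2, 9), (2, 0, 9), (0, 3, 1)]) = incident: (1,2), (2,1), (0,2), (3,2), (2,0)
= 5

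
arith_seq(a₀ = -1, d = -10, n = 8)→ a_0 = -1 + 0*-10 = -1
a_1 = -1 + 1*-10 = -11
a_2 = -1 + 2*-10 = -21
...
= [-1, -11, -21, -31, -41, -51, -61, -71]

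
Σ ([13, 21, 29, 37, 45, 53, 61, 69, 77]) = 13 + 21 + 29 + 37 + 45 + 53 + 61 + 69 + 77
= 405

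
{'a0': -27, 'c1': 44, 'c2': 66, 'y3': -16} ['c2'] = 66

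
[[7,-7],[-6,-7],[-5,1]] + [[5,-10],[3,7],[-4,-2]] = [[12, -17], [-3, 0], [-9, -1]]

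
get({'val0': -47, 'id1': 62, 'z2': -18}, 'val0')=-47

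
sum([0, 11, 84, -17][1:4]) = slice → [11, 84, -17]
11 + 84 + (-17)
= 78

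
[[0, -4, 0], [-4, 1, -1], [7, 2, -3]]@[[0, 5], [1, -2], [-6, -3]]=[[-4, 8], [7, -19], [20, 40]]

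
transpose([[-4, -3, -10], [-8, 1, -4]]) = [[-4, -8], [-3, 1], [-10, -4]]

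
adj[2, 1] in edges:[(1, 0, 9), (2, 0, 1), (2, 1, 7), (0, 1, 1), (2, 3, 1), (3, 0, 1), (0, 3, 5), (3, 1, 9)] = 7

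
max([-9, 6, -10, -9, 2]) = 6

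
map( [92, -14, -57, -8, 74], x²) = [8464, 196, 3249, 64, 5476]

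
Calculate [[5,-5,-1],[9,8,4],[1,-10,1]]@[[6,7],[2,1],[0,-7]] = C[0][0] = (5)*(6) + (-5)*(2) + (-1)*(0) = 20
C[0][1] = (5)*(7) + (-5)*(1) + (-1)*(-7) = 37
C[1][0] = (9)*(6) + (8)*(2) + (4)*(0) = 70
C[1][1] = (9)*(7) + (8)*(1) + (4)*(-7) = 43
C[2][0] = (1)*(6) + (-10)*(2) + (1)*(0) = -14
C[2][1] = (1)*(7) + (-10)*(1) + (1)*(-7) = -10
= [[20, 37], [70, 43], [-14, -10]]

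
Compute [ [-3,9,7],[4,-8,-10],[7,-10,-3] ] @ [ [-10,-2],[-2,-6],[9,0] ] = [[75, -48], [-114, 40], [-77, 46]]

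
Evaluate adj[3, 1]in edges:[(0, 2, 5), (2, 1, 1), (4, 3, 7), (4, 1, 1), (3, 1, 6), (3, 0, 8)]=6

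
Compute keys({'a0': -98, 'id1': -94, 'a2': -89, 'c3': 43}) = ['a0', 'id1', 'a2', 'c3']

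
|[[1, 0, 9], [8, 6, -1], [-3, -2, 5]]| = 46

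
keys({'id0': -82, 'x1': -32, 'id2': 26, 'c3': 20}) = ['id0', 'x1', 'id2', 'c3']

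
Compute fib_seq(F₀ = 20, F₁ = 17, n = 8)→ F_2 = F_1 + F_0 = 37
F_3 = F_2 + F_1 = 54
F_4 = F_3 + F_2 = 91
...
= [20, 17, 37, 54, 91, 145, 236, 381]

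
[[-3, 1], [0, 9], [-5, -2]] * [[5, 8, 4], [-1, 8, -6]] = C[0][0] = (-3)*(5) + (1)*(-1) = -16
C[0][1] = (-3)*(8) + (1)*(8) = -16
C[0][2] = (-3)*(4) + (1)*(-6) = -18
C[1][0] = (0)*(5) + (9)*(-1) = -9
C[1][1] = (0)*(8) + (9)*(8) = 72
C[1][2] = (0)*(4) + (9)*(-6) = -54
... (3 more cells)
= [[-16, -16, -18], [-9, 72, -54], [-23, -56, -8]]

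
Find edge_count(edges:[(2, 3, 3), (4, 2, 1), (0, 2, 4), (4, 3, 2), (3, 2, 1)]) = 5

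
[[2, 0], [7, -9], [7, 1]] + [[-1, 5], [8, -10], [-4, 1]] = [[1, 5], [15, -19], [3, 2]]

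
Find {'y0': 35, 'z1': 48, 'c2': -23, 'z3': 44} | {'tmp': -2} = {'y0': 35, 'z1': 48, 'c2': -23, 'z3': 44, 'tmp': -2}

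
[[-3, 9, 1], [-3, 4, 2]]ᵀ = [[-3, -3], [9, 4], [1, 2]]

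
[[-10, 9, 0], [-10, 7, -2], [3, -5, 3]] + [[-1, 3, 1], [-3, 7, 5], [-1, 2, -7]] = [[-11, 12, 1], [-13, 14, 3], [2, -3, -4]]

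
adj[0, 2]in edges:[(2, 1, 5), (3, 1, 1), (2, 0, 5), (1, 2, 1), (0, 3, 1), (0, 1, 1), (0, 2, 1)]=1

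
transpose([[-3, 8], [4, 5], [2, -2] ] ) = [[-3, 4, 2], [8, 5, -2]]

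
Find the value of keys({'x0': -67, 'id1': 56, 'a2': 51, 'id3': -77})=['x0', 'id1', 'a2', 'id3']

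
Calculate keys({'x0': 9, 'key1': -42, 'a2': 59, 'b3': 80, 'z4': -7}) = ['x0', 'key1', 'a2', 'b3', 'z4']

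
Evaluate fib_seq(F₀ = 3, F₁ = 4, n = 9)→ F_2 = F_1 + F_0 = 7
F_3 = F_2 + F_1 = 11
F_4 = F_3 + F_2 = 18
...
= [3, 4, 7, 11, 18, 29, 47, 76, 123]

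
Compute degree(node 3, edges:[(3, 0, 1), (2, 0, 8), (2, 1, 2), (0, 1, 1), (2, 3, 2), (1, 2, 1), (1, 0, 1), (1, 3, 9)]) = 3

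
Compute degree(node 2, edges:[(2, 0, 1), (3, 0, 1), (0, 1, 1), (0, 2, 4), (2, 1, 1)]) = incident: (2,0), (0,2), (2,1)
= 3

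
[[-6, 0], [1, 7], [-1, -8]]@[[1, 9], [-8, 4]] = C[0][0] = (-6)*(1) + (0)*(-8) = -6
C[0][1] = (-6)*(9) + (0)*(4) = -54
C[1][0] = (1)*(1) + (7)*(-8) = -55
C[1][1] = (1)*(9) + (7)*(4) = 37
C[2][0] = (-1)*(1) + (-8)*(-8) = 63
C[2][1] = (-1)*(9) + (-8)*(4) = -41
= [[-6, -54], [-55, 37], [63, -41]]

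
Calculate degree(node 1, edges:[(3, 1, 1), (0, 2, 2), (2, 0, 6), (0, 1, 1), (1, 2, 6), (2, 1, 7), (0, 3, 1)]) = 4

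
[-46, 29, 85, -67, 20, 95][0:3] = [-46, 29, 85]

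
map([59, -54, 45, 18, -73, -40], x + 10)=[69, -44, 55, 28, -63, -30]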